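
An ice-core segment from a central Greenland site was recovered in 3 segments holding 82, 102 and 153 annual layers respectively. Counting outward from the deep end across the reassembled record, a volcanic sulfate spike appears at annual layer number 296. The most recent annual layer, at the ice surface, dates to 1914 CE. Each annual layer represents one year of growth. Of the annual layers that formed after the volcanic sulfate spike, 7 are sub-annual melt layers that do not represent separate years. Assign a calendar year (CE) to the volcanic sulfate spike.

Total annual layers = 82 + 102 + 153 = 337.
337 − 296 = 41 annual layers lie beyond the volcanic sulfate spike toward the ice surface.
Removing the 7 false annual layers leaves 41 − 7 = 34 true annual layers beyond the volcanic sulfate spike.
The annual layer at the ice surface is 1914 CE, so the volcanic sulfate spike dates to 1914 − 34 = 1880 CE.

1880 CE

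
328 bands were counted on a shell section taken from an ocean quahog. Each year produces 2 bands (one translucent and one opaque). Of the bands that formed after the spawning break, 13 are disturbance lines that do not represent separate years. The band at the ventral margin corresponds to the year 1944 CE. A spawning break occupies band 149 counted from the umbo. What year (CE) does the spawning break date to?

1861 CE

Between band 149 and the ventral margin there are 328 − 149 = 179 bands.
Removing the 13 false bands leaves 179 − 13 = 166 true bands beyond the spawning break.
166 bands at 2 per year is 166 / 2 = 83 years.
Counting back 83 years from 1944 CE places the spawning break in 1944 − 83 = 1861 CE.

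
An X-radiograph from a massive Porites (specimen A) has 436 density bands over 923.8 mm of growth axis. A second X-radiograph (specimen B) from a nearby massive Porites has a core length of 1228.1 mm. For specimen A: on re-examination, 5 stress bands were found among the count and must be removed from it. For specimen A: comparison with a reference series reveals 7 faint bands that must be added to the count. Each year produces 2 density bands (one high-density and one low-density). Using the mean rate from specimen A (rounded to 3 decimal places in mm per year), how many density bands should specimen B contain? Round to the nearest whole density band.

Specimen A: true density band count = 436 − 5 + 7 = 438.
Specimen A: dividing by 2 density bands per year: 438 / 2 = 219 years.
A: Extension rate ≈ 923.8 / 219 = 4.218 mm per year.
Specimen B: 1228.1 mm / 4.218 mm per year = 291.16 years; at 2 density bands per year that is 291.16 × 2 ≈ 582 density bands.

582 density bands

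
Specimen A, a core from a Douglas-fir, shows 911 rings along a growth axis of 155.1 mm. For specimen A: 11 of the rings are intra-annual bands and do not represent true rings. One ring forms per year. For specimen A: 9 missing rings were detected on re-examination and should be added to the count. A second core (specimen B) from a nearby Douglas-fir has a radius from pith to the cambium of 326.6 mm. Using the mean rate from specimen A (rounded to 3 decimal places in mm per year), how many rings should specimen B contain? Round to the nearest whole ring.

1910 rings

Specimen A: true ring count = 911 − 11 + 9 = 909.
A: Extension rate ≈ 155.1 / 909 = 0.171 mm/year.
For B, 326.6 / 0.171 = 1909.94 years ≈ 1910 rings.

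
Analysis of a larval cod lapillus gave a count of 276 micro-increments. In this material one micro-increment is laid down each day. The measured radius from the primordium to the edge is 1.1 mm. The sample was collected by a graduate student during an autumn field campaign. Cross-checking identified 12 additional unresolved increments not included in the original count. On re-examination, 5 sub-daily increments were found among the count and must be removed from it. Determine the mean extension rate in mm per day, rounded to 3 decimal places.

0.004 mm per day

After corrections the count is 276 − 5 + 12 = 283 micro-increments.
Extension rate ≈ 1.1 / 283 = 0.004 mm per day.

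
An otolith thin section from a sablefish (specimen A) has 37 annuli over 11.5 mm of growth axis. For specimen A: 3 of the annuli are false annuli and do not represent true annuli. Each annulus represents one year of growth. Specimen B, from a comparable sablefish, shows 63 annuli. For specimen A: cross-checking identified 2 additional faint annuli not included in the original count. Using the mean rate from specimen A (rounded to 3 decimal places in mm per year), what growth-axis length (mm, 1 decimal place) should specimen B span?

20.1 mm

Specimen A: adjusted count: 37 − 3 + 2 = 36 annuli.
A: Extension rate ≈ 11.5 / 36 = 0.319 mm/year.
Length of B = 0.319 × 63 = 20.1 mm.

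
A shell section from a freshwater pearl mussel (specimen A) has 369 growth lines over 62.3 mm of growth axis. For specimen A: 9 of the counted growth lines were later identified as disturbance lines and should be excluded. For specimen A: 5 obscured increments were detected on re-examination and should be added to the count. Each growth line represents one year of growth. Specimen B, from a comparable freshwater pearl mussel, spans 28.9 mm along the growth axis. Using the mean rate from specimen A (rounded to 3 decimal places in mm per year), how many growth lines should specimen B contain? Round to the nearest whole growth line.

169 growth lines

Specimen A: true growth line count = 369 − 9 + 5 = 365.
A: Mean rate = 62.3 mm / 365 years ≈ 0.171 mm/yr.
B spans 28.9 / 0.171 = 169.01 years ≈ 169 growth lines.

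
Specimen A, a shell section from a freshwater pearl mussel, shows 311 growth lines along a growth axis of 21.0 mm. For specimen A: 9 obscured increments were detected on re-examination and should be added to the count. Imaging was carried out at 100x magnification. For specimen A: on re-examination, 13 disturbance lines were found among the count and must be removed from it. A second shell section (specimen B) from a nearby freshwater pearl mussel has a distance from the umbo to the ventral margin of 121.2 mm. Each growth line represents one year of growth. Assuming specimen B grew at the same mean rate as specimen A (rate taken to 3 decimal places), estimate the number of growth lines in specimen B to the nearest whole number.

Specimen A: adjusted count: 311 − 13 + 9 = 307 growth lines.
A: 21.0 mm over 307 years gives 21.0 / 307 ≈ 0.068 mm/yr.
Specimen B: 121.2 mm / 0.068 mm per year = 1782.35 years ≈ 1782 growth lines.

1782 growth lines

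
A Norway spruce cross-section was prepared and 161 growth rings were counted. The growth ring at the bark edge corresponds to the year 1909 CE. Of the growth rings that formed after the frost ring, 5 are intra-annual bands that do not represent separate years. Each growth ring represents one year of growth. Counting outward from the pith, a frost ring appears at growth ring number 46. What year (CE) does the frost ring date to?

1799 CE

The frost ring sits at growth ring 46 from the pith, so 161 − 46 = 115 growth rings formed after it.
Excluding 5 false growth rings: 115 − 5 = 110.
Counting back 110 years from 1909 CE places the frost ring in 1909 − 110 = 1799 CE.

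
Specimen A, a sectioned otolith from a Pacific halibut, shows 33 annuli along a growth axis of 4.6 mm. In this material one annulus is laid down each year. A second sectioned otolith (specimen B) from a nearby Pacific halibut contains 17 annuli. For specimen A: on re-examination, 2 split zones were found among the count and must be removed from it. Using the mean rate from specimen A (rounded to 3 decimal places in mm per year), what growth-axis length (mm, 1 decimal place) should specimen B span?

Specimen A: true annulus count = 33 − 2 = 31.
A: Mean rate = 4.6 mm / 31 years ≈ 0.148 mm/yr.
For B, 0.148 mm/year × 17 years = 2.5 mm.

2.5 mm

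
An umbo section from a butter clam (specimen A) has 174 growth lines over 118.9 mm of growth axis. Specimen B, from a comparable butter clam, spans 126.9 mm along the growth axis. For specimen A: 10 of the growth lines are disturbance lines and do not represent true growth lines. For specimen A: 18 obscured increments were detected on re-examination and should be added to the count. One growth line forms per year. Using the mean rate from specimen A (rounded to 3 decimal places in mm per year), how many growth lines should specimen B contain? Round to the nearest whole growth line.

Specimen A: correcting the raw count gives 174 − 10 + 18 = 182 true growth lines.
A: 118.9 mm over 182 years gives 118.9 / 182 ≈ 0.653 mm/yr.
B spans 126.9 / 0.653 = 194.33 years ≈ 194 growth lines.

194 growth lines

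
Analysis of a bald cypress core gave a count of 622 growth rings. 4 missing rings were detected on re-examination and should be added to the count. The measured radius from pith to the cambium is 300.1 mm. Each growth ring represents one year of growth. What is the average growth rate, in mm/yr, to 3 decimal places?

True growth ring count = 622 + 4 = 626.
Mean rate = 300.1 mm / 626 years ≈ 0.479 mm/yr.

0.479 mm/yr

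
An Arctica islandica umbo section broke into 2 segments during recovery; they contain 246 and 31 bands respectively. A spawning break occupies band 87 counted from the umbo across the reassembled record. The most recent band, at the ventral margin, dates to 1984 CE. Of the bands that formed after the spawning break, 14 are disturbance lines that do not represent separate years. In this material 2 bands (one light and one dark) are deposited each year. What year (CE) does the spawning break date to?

Total bands = 246 + 31 = 277.
277 − 87 = 190 bands lie beyond the spawning break toward the ventral margin.
Excluding 14 false bands: 190 − 14 = 176.
Dividing by 2 bands per year: 176 / 2 = 88 years.
1984 − 88 = 1896 CE.

1896 CE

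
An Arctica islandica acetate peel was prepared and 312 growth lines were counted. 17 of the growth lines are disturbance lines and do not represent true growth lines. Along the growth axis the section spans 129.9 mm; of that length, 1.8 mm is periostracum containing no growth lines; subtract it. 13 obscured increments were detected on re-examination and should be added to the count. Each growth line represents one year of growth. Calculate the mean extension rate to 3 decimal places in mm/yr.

0.416 mm/yr

True growth line count = 312 − 17 + 13 = 308.
Net length = 129.9 − 1.8 = 128.1 mm.
Mean rate = 128.1 mm / 308 years ≈ 0.416 mm/yr.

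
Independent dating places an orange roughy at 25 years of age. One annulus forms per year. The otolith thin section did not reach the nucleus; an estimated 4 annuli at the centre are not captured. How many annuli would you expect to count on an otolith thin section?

21 annuli

At one annulus per year, 25 years correspond to 25 annuli.
25 − 4 missed = 21 annuli expected in the prepared section.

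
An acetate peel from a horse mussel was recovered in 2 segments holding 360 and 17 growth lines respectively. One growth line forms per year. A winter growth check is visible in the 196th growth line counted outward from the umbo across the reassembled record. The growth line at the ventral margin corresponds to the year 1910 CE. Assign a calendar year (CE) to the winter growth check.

Total growth lines = 360 + 17 = 377.
The winter growth check sits at growth line 196 from the umbo, so 377 − 196 = 181 growth lines formed after it.
1910 − 181 = 1729 CE.

1729 CE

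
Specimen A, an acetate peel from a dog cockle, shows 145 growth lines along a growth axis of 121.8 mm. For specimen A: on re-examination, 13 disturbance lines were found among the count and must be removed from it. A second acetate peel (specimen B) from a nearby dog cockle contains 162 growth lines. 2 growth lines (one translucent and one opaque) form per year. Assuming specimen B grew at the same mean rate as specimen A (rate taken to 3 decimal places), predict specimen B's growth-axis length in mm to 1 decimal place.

149.4 mm

Specimen A: after corrections the count is 145 − 13 = 132 growth lines.
Specimen A: dividing by 2 growth lines per year: 132 / 2 = 66 years.
A: Extension rate ≈ 121.8 / 66 = 1.845 mm/yr.
Specimen B: 162 growth lines at 2 per year is 162 / 2 = 81 years. B's length ≈ 1.845 × 81 = 149.4 mm.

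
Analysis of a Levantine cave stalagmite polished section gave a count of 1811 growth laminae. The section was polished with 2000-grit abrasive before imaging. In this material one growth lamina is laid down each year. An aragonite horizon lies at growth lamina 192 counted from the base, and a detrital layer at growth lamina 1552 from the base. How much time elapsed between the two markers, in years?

1552 − 192 = 1360 growth laminae lie between the two events.
That is 1360 years at one growth lamina per year.

1360 yr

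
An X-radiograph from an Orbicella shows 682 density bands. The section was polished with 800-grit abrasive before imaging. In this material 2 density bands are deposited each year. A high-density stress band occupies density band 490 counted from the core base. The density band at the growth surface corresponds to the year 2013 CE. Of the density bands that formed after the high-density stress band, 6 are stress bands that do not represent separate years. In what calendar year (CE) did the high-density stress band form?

682 − 490 = 192 density bands lie beyond the high-density stress band toward the growth surface.
192 − 6 false = 186 true density bands after the high-density stress band.
Dividing by 2 density bands per year: 186 / 2 = 93 years.
The density band at the growth surface is 2013 CE, so the high-density stress band dates to 2013 − 93 = 1920 CE.

1920 CE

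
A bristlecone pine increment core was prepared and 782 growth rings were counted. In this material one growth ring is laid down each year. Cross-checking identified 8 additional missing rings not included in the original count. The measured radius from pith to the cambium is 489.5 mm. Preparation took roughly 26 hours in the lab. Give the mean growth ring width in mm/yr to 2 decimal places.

0.62 mm/yr

True growth ring count = 782 + 8 = 790.
Mean rate = 489.5 mm / 790 years ≈ 0.62 mm/yr.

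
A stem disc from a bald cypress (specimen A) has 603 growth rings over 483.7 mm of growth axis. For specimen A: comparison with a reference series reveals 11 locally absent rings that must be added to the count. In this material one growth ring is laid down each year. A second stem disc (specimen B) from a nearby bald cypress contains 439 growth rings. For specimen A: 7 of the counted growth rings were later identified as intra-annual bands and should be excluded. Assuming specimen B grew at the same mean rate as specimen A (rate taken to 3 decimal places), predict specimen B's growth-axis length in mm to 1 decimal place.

Specimen A: correcting the raw count gives 603 − 7 + 11 = 607 true growth rings.
A: Extension rate ≈ 483.7 / 607 = 0.797 mm per year.
Length of B = 0.797 × 439 = 349.9 mm.

349.9 mm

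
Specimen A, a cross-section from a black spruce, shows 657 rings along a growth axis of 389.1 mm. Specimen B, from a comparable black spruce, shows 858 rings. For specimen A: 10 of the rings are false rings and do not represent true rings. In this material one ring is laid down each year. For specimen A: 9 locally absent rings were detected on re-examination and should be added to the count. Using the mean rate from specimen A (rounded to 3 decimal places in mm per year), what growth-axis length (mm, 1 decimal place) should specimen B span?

Specimen A: after corrections the count is 657 − 10 + 9 = 656 rings.
A: Extension rate ≈ 389.1 / 656 = 0.593 mm/year.
Length of B = 0.593 × 858 = 508.8 mm.

508.8 mm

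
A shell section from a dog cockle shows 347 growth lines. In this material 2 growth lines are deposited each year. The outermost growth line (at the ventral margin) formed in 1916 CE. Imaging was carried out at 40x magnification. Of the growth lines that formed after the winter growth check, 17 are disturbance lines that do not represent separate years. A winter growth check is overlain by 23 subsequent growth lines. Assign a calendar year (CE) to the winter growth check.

23 growth lines post-date the winter growth check.
23 − 17 false = 6 true growth lines after the winter growth check.
6 growth lines at 2 per year is 6 / 2 = 3 years.
The growth line at the ventral margin is 1916 CE, so the winter growth check dates to 1916 − 3 = 1913 CE.

1913 CE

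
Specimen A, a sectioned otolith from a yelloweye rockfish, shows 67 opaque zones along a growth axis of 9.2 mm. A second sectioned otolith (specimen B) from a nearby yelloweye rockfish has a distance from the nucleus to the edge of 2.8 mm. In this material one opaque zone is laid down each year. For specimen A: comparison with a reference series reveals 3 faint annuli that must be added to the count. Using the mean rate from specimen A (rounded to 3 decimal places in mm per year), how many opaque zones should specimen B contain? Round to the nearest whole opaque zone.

Specimen A: correcting the raw count gives 67 + 3 = 70 true opaque zones.
A: Extension rate ≈ 9.2 / 70 = 0.131 mm per year.
B spans 2.8 / 0.131 = 21.37 years ≈ 21 opaque zones.

21 opaque zones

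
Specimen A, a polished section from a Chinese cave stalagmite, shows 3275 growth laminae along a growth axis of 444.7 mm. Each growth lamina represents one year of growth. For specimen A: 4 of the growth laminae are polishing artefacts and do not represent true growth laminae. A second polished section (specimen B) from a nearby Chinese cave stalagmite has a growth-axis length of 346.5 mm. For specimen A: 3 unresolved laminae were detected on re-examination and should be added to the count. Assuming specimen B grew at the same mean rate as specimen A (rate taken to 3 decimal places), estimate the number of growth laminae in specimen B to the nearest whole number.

Specimen A: after corrections the count is 3275 − 4 + 3 = 3274 growth laminae.
A: Mean rate = 444.7 mm / 3274 years ≈ 0.136 mm per year.
B spans 346.5 / 0.136 = 2547.79 years ≈ 2548 growth laminae.

2548 growth laminae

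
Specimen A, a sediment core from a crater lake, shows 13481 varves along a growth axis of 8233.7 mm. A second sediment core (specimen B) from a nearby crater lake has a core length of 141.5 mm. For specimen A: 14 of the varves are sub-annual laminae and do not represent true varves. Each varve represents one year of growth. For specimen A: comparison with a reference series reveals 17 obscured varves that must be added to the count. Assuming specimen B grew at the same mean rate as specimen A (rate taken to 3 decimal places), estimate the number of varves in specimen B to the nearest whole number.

Specimen A: true varve count = 13481 − 14 + 17 = 13484.
A: Extension rate ≈ 8233.7 / 13484 = 0.611 mm per year.
B spans 141.5 / 0.611 = 231.59 years ≈ 232 varves.

232 varves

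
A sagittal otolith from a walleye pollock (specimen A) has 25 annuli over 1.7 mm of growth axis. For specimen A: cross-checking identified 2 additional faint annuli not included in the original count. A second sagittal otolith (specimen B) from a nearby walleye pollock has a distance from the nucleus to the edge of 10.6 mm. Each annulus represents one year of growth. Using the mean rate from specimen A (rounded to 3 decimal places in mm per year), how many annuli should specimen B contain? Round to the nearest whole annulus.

Specimen A: true annulus count = 25 + 2 = 27.
A: Extension rate ≈ 1.7 / 27 = 0.063 mm per year.
B spans 10.6 / 0.063 = 168.25 years ≈ 168 annuli.

168 annuli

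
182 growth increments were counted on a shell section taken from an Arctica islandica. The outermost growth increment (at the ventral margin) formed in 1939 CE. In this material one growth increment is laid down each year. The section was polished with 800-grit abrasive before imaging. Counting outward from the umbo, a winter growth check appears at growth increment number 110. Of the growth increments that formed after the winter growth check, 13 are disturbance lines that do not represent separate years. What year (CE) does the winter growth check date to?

Between growth increment 110 and the ventral margin there are 182 − 110 = 72 growth increments.
Removing the 13 false growth increments leaves 72 − 13 = 59 true growth increments beyond the winter growth check.
Counting back 59 years from 1939 CE places the winter growth check in 1939 − 59 = 1880 CE.

1880 CE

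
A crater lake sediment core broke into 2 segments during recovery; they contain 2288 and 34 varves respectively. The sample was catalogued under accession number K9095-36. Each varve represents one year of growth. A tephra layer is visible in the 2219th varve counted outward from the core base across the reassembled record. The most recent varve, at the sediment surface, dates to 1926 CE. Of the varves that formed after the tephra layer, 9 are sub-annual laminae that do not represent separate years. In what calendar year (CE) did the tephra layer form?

Total varves = 2288 + 34 = 2322.
The tephra layer sits at varve 2219 from the core base, so 2322 − 2219 = 103 varves formed after it.
Removing the 9 false varves leaves 103 − 9 = 94 true varves beyond the tephra layer.
The varve at the sediment surface is 1926 CE, so the tephra layer dates to 1926 − 94 = 1832 CE.

1832 CE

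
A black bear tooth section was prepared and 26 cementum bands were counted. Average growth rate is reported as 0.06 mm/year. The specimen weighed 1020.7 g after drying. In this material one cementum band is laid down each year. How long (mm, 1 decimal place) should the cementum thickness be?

26 years of growth are recorded.
26 years at 0.06 mm/year gives 0.06 × 26 = 1.6 mm.

1.6 mm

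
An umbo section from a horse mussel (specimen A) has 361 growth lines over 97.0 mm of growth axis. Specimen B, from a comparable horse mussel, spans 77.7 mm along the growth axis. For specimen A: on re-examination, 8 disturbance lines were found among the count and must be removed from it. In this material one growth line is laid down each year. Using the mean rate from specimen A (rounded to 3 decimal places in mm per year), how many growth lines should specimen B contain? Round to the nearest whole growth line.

Specimen A: adjusted count: 361 − 8 = 353 growth lines.
A: Mean rate = 97.0 mm / 353 years ≈ 0.275 mm/year.
B spans 77.7 / 0.275 = 282.55 years ≈ 283 growth lines.

283 growth lines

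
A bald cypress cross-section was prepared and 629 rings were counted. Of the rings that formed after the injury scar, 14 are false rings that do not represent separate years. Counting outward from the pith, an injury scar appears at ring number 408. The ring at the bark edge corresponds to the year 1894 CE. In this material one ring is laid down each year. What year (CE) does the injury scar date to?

629 − 408 = 221 rings lie beyond the injury scar toward the bark edge.
Removing the 14 false rings leaves 221 − 14 = 207 true rings beyond the injury scar.
1894 − 207 = 1687 CE.

1687 CE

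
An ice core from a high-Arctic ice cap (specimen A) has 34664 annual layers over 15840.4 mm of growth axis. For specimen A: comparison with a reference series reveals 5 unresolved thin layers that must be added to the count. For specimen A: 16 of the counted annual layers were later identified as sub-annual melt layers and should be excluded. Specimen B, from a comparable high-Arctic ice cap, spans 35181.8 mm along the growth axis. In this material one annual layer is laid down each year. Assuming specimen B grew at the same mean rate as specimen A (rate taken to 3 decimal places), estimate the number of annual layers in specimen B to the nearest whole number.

76984 annual layers

Specimen A: after corrections the count is 34664 − 16 + 5 = 34653 annual layers.
A: 15840.4 mm over 34653 years gives 15840.4 / 34653 ≈ 0.457 mm/yr.
For B, 35181.8 / 0.457 = 76984.25 years ≈ 76984 annual layers.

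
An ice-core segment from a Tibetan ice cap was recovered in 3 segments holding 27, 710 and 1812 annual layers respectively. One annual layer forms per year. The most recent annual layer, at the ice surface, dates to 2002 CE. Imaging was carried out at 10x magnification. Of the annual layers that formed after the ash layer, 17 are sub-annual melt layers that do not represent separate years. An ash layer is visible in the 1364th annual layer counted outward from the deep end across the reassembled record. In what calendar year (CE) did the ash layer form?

Total annual layers = 27 + 710 + 1812 = 2549.
The ash layer sits at annual layer 1364 from the deep end, so 2549 − 1364 = 1185 annual layers formed after it.
1185 − 17 false = 1168 true annual layers after the ash layer.
Counting back 1168 years from 2002 CE places the ash layer in 2002 − 1168 = 834 CE.

834 CE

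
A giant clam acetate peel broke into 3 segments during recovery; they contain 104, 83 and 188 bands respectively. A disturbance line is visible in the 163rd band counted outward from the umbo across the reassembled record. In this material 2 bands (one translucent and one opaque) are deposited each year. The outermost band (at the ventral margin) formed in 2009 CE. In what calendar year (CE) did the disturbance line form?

Total bands = 104 + 83 + 188 = 375.
375 − 163 = 212 bands lie beyond the disturbance line toward the ventral margin.
212 bands at 2 per year is 212 / 2 = 106 years.
The band at the ventral margin is 2009 CE, so the disturbance line dates to 2009 − 106 = 1903 CE.

1903 CE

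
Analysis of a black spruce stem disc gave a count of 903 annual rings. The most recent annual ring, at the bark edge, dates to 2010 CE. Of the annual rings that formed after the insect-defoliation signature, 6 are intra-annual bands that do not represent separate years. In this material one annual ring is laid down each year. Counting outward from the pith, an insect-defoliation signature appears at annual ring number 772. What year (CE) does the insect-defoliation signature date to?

Between annual ring 772 and the bark edge there are 903 − 772 = 131 annual rings.
Removing the 6 false annual rings leaves 131 − 6 = 125 true annual rings beyond the insect-defoliation signature.
The annual ring at the bark edge is 2010 CE, so the insect-defoliation signature dates to 2010 − 125 = 1885 CE.

1885 CE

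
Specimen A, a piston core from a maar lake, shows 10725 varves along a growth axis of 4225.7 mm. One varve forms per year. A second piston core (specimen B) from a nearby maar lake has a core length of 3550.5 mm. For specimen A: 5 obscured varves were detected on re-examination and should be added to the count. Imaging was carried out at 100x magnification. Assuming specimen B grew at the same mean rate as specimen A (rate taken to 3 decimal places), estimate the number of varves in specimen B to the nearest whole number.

9011 varves

Specimen A: true varve count = 10725 + 5 = 10730.
A: Mean rate = 4225.7 mm / 10730 years ≈ 0.394 mm/yr.
B spans 3550.5 / 0.394 = 9011.42 years ≈ 9011 varves.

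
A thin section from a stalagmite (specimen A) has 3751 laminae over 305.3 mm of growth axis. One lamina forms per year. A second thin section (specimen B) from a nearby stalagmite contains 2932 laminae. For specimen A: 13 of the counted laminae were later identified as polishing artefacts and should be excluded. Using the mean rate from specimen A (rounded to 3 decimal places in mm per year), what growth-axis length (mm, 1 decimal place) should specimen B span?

Specimen A: after corrections the count is 3751 − 13 = 3738 laminae.
A: Extension rate ≈ 305.3 / 3738 = 0.082 mm per year.
B's length ≈ 0.082 × 2932 = 240.4 mm.

240.4 mm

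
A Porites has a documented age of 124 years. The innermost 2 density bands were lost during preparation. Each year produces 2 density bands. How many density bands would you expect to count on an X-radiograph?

Expected density bands: 124 × 2 = 248.
248 − 2 missed = 246 density bands expected in the prepared section.

246 density bands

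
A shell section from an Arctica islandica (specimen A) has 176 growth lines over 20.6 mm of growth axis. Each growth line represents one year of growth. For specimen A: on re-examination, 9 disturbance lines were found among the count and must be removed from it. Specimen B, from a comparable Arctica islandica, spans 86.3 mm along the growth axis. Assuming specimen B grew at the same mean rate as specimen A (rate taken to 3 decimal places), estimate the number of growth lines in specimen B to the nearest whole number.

702 growth lines

Specimen A: after corrections the count is 176 − 9 = 167 growth lines.
A: 20.6 mm over 167 years gives 20.6 / 167 ≈ 0.123 mm/yr.
B spans 86.3 / 0.123 = 701.63 years ≈ 702 growth lines.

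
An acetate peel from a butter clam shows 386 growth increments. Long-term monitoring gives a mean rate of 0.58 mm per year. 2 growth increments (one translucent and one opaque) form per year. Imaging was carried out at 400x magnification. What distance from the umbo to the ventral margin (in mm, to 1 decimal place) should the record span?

Dividing by 2 growth increments per year: 386 / 2 = 193 years.
193 years at 0.58 mm/year gives 0.58 × 193 = 111.9 mm.

111.9 mm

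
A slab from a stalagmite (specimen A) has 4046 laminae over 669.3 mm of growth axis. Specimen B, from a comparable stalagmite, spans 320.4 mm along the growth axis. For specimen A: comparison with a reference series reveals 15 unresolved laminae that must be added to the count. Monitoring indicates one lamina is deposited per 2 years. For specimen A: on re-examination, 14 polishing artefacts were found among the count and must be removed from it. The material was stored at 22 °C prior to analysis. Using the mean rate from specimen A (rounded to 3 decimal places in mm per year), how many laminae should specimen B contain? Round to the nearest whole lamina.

1930 laminae

Specimen A: after corrections the count is 4046 − 14 + 15 = 4047 laminae.
Specimen A: 4047 laminae at 2 years each span 4047 × 2 = 8094 years.
A: Extension rate ≈ 669.3 / 8094 = 0.083 mm per year.
B spans 320.4 / 0.083 = 3860.24 years; at 2 years per lamina that is 3860.24 / 2 ≈ 1930 laminae.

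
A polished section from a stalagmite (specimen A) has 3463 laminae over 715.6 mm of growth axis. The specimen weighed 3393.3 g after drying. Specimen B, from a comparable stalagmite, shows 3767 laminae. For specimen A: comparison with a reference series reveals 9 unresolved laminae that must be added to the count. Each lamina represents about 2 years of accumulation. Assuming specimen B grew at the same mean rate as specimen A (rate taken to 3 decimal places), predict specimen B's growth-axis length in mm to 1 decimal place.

Specimen A: true lamina count = 3463 + 9 = 3472.
Specimen A: at 2 years per lamina, 3472 × 2 = 6944 years.
A: Mean rate = 715.6 mm / 6944 years ≈ 0.103 mm/year.
Specimen B: at 2 years per lamina, 3767 × 2 = 7534 years. B's length ≈ 0.103 × 7534 = 776.0 mm.

776.0 mm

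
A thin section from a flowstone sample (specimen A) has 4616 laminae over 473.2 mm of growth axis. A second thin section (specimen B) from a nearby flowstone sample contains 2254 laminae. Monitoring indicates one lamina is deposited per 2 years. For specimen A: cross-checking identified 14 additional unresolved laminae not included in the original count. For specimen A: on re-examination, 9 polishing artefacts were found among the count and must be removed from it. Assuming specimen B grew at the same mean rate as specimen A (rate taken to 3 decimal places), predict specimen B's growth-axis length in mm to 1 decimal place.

229.9 mm

Specimen A: adjusted count: 4616 − 9 + 14 = 4621 laminae.
Specimen A: multiplying by 2 years per lamina: 4621 × 2 = 9242 years.
A: 473.2 mm over 9242 years gives 473.2 / 9242 ≈ 0.051 mm/year.
Specimen B: at 2 years per lamina, 2254 × 2 = 4508 years. B's length ≈ 0.051 × 4508 = 229.9 mm.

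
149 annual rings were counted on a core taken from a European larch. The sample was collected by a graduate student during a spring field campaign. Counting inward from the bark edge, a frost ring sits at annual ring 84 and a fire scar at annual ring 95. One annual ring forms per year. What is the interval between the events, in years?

11 years

95 − 84 = 11 annual rings lie between the two events.
That is 11 years at one annual ring per year.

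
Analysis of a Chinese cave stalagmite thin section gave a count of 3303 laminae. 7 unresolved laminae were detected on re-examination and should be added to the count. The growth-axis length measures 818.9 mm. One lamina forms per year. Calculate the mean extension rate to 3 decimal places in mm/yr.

0.247 mm/yr

After corrections the count is 3303 + 7 = 3310 laminae.
Extension rate ≈ 818.9 / 3310 = 0.247 mm/yr.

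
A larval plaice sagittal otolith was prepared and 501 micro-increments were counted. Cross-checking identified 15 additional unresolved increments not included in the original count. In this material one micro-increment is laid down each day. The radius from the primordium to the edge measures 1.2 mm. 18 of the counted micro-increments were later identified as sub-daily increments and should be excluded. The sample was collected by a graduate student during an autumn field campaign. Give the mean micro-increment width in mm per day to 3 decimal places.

Correcting the raw count gives 501 − 18 + 15 = 498 true micro-increments.
Mean rate = 1.2 mm / 498 days ≈ 0.002 mm per day.

0.002 mm per day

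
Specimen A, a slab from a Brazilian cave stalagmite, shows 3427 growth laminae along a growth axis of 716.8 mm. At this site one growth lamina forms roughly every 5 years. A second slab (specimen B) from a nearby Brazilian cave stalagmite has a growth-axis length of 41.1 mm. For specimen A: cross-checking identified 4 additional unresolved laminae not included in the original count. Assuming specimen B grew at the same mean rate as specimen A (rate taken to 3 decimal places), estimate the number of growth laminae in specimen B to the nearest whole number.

196 growth laminae

Specimen A: true growth lamina count = 3427 + 4 = 3431.
Specimen A: at 5 years per growth lamina, 3431 × 5 = 17155 years.
A: 716.8 mm over 17155 years gives 716.8 / 17155 ≈ 0.042 mm per year.
B spans 41.1 / 0.042 = 978.57 years; at 5 years per growth lamina that is 978.57 / 5 ≈ 196 growth laminae.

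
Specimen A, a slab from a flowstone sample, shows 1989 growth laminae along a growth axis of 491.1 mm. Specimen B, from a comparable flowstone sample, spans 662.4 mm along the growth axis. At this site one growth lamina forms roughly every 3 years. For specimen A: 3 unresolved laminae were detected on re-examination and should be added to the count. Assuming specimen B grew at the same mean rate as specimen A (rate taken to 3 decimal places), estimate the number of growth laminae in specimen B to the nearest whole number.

2693 growth laminae

Specimen A: correcting the raw count gives 1989 + 3 = 1992 true growth laminae.
Specimen A: multiplying by 3 years per growth lamina: 1992 × 3 = 5976 years.
A: 491.1 mm over 5976 years gives 491.1 / 5976 ≈ 0.082 mm per year.
B spans 662.4 / 0.082 = 8078.05 years; at 3 years per growth lamina that is 8078.05 / 3 ≈ 2693 growth laminae.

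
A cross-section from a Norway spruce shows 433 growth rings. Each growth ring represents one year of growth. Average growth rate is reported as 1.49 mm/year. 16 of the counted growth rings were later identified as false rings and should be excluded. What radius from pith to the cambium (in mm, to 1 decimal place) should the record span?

621.3 mm

True growth ring count = 433 − 16 = 417.
Length ≈ 1.49 × 417 = 621.3 mm.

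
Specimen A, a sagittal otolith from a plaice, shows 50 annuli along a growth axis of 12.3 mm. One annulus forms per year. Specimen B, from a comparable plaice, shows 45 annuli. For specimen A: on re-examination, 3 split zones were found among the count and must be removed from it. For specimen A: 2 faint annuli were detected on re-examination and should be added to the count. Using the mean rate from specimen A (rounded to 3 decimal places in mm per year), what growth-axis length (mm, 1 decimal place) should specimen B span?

Specimen A: after corrections the count is 50 − 3 + 2 = 49 annuli.
A: Extension rate ≈ 12.3 / 49 = 0.251 mm/year.
For B, 0.251 mm/year × 45 years = 11.3 mm.

11.3 mm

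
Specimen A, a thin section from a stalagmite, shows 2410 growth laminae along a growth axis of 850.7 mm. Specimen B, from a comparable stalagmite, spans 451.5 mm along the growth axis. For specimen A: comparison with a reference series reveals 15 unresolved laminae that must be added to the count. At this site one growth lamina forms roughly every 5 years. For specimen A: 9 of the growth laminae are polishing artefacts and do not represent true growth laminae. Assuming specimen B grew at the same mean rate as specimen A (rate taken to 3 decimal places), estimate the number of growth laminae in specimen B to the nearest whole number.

1290 growth laminae

Specimen A: adjusted count: 2410 − 9 + 15 = 2416 growth laminae.
Specimen A: multiplying by 5 years per growth lamina: 2416 × 5 = 12080 years.
A: Mean rate = 850.7 mm / 12080 years ≈ 0.070 mm/yr.
Specimen B: 451.5 mm / 0.070 mm per year = 6450.00 years; at 5 years per growth lamina that is 6450.00 / 5 ≈ 1290 growth laminae.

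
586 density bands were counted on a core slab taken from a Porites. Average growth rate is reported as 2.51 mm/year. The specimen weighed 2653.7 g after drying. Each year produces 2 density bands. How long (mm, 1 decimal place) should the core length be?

735.4 mm

Dividing by 2 density bands per year: 586 / 2 = 293 years.
293 years at 2.51 mm/year gives 2.51 × 293 = 735.4 mm.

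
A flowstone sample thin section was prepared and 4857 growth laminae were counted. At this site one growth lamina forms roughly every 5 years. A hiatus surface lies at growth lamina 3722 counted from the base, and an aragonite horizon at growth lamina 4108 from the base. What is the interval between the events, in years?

1930 years

The two markers are separated by 4108 − 3722 = 386 growth laminae.
Multiplying by 5 years per growth lamina: 386 × 5 = 1930 years.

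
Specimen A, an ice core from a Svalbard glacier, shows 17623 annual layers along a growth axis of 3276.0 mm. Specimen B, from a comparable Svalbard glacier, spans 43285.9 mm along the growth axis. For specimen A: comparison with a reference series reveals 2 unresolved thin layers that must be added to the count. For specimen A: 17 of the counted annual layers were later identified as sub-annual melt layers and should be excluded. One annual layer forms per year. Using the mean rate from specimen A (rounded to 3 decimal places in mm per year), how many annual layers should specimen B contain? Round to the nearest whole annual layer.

232720 annual layers

Specimen A: correcting the raw count gives 17623 − 17 + 2 = 17608 true annual layers.
A: Extension rate ≈ 3276.0 / 17608 = 0.186 mm/yr.
For B, 43285.9 / 0.186 = 232719.89 years ≈ 232720 annual layers.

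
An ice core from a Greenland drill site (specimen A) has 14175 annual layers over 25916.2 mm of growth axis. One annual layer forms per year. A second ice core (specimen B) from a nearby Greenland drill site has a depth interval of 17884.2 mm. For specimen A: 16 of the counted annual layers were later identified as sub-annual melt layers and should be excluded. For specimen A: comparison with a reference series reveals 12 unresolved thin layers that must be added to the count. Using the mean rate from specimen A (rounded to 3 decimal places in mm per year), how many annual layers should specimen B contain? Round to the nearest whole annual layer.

9778 annual layers

Specimen A: correcting the raw count gives 14175 − 16 + 12 = 14171 true annual layers.
A: 25916.2 mm over 14171 years gives 25916.2 / 14171 ≈ 1.829 mm/yr.
For B, 17884.2 / 1.829 = 9778.13 years ≈ 9778 annual layers.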